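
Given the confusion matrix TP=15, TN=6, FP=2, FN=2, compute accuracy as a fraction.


Accuracy = (TP + TN) / (TP + TN + FP + FN)
TP + TN = 15 + 6 = 21
Total = 15 + 6 + 2 + 2 = 25
Accuracy = 21 / 25 = 21/25

21/25


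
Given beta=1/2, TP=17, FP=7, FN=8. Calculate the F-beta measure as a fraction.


P = TP/(TP+FP) = 17/24 = 17/24
R = TP/(TP+FN) = 17/25 = 17/25
beta^2 = 1/2^2 = 1/4
(1 + beta^2) = 5/4
Numerator = (1+beta^2)*P*R = 289/480
Denominator = beta^2*P + R = 17/96 + 17/25 = 2057/2400
F_beta = 85/121

85/121


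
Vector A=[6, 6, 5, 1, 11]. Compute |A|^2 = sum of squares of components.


|A|^2 = sum of squared components
A[0]^2 = 6^2 = 36
A[1]^2 = 6^2 = 36
A[2]^2 = 5^2 = 25
A[3]^2 = 1^2 = 1
A[4]^2 = 11^2 = 121
Sum = 36 + 36 + 25 + 1 + 121 = 219

219


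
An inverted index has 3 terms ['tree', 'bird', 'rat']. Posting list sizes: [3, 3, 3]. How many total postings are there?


Summing posting list sizes:
'tree': 3 postings
'bird': 3 postings
'rat': 3 postings
Total = 3 + 3 + 3 = 9

9


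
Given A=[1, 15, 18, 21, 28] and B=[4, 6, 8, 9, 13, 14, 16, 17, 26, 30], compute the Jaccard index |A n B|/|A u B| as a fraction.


A intersect B = []
|A intersect B| = 0
A union B = [1, 4, 6, 8, 9, 13, 14, 15, 16, 17, 18, 21, 26, 28, 30]
|A union B| = 15
Jaccard = 0/15 = 0

0


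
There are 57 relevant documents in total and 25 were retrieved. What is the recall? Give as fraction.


Recall = retrieved_relevant / total_relevant
= 25 / 57
= 25 / (25 + 32)
= 25/57

25/57


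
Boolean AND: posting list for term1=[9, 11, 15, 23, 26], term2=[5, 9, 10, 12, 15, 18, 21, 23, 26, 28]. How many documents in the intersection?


Boolean AND: find intersection of posting lists
term1 docs: [9, 11, 15, 23, 26]
term2 docs: [5, 9, 10, 12, 15, 18, 21, 23, 26, 28]
Intersection: [9, 15, 23, 26]
|intersection| = 4

4


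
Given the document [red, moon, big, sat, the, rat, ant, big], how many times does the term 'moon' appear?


Document has 8 words
Scanning for 'moon':
Found at positions: [1]
Count = 1

1


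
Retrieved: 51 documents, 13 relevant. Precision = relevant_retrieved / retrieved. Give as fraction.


Precision = relevant_retrieved / total_retrieved
= 13 / 51
= 13 / (13 + 38)
= 13/51

13/51


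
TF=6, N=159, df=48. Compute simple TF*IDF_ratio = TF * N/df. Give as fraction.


TF * (N/df)
= 6 * (159/48)
= 6 * 53/16
= 159/8

159/8


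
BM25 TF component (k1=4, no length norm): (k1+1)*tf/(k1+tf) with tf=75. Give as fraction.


BM25 TF component = (k1+1)*tf / (k1+tf)
k1 = 4, tf = 75
Numerator = (4+1)*75 = 375
Denominator = 4 + 75 = 79
= 375/79 = 375/79

375/79


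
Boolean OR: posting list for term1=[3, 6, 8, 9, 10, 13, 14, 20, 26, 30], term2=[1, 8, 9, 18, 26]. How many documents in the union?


Boolean OR: find union of posting lists
term1 docs: [3, 6, 8, 9, 10, 13, 14, 20, 26, 30]
term2 docs: [1, 8, 9, 18, 26]
Union: [1, 3, 6, 8, 9, 10, 13, 14, 18, 20, 26, 30]
|union| = 12

12


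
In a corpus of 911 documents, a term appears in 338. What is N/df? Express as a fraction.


IDF ratio = N / df
= 911 / 338
= 911/338

911/338


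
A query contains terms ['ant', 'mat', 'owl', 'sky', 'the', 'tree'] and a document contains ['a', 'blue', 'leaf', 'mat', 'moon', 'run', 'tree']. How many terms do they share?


Query terms: ['ant', 'mat', 'owl', 'sky', 'the', 'tree']
Document terms: ['a', 'blue', 'leaf', 'mat', 'moon', 'run', 'tree']
Common terms: ['mat', 'tree']
Overlap count = 2

2


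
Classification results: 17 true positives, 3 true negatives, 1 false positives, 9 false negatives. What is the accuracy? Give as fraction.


Accuracy = (TP + TN) / (TP + TN + FP + FN)
TP + TN = 17 + 3 = 20
Total = 17 + 3 + 1 + 9 = 30
Accuracy = 20 / 30 = 2/3

2/3


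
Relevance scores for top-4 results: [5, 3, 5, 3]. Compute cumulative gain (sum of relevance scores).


Cumulative Gain = sum of relevance scores
Position 1: rel=5, running sum=5
Position 2: rel=3, running sum=8
Position 3: rel=5, running sum=13
Position 4: rel=3, running sum=16
CG = 16

16


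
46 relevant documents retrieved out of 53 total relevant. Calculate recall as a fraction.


Recall = retrieved_relevant / total_relevant
= 46 / 53
= 46 / (46 + 7)
= 46/53

46/53


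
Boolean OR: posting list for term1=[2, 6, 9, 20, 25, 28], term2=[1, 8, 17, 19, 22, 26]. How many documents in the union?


Boolean OR: find union of posting lists
term1 docs: [2, 6, 9, 20, 25, 28]
term2 docs: [1, 8, 17, 19, 22, 26]
Union: [1, 2, 6, 8, 9, 17, 19, 20, 22, 25, 26, 28]
|union| = 12

12


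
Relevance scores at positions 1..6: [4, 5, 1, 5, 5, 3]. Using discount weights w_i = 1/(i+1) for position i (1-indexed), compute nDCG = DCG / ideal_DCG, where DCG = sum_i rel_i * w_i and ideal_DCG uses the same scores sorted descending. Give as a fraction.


Position discount weights w_i = 1/(i+1) for i=1..6:
Weights = [1/2, 1/3, 1/4, 1/5, 1/6, 1/7]
Actual relevance: [4, 5, 1, 5, 5, 3]
DCG = 4/2 + 5/3 + 1/4 + 5/5 + 5/6 + 3/7 = 173/28
Ideal relevance (sorted desc): [5, 5, 5, 4, 3, 1]
Ideal DCG = 5/2 + 5/3 + 5/4 + 4/5 + 3/6 + 1/7 = 2881/420
nDCG = DCG / ideal_DCG = 173/28 / 2881/420 = 2595/2881

2595/2881


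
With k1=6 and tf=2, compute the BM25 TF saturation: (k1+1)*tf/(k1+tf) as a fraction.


BM25 TF component = (k1+1)*tf / (k1+tf)
k1 = 6, tf = 2
Numerator = (6+1)*2 = 14
Denominator = 6 + 2 = 8
= 14/8 = 7/4

7/4


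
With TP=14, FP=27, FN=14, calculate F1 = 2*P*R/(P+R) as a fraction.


F1 = 2 * P * R / (P + R)
P = TP/(TP+FP) = 14/41 = 14/41
R = TP/(TP+FN) = 14/28 = 1/2
2 * P * R = 2 * 14/41 * 1/2 = 14/41
P + R = 14/41 + 1/2 = 69/82
F1 = 14/41 / 69/82 = 28/69

28/69


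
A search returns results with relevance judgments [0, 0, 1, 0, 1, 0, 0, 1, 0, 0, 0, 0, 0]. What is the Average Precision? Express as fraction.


Computing P@k for each relevant position:
Position 1: not relevant
Position 2: not relevant
Position 3: relevant, P@3 = 1/3 = 1/3
Position 4: not relevant
Position 5: relevant, P@5 = 2/5 = 2/5
Position 6: not relevant
Position 7: not relevant
Position 8: relevant, P@8 = 3/8 = 3/8
Position 9: not relevant
Position 10: not relevant
Position 11: not relevant
Position 12: not relevant
Position 13: not relevant
Sum of P@k = 1/3 + 2/5 + 3/8 = 133/120
AP = 133/120 / 3 = 133/360

133/360


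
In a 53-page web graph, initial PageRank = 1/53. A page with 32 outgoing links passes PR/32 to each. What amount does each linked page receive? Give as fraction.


Initial PR = 1/53 = 1/53
Outlinks = 32
Contribution per link = PR / outlinks
= 1/53 / 32
= 1/1696

1/1696


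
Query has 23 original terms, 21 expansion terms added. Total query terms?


Original terms: 23
Expansion terms: 21
Total = 23 + 21 = 44

44


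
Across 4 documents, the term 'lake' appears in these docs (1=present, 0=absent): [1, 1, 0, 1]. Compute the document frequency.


Checking each document for 'lake':
Doc 1: present
Doc 2: present
Doc 3: absent
Doc 4: present
df = sum of presences = 1 + 1 + 0 + 1 = 3

3


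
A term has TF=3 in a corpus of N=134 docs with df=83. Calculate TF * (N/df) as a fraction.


TF * (N/df)
= 3 * (134/83)
= 3 * 134/83
= 402/83

402/83


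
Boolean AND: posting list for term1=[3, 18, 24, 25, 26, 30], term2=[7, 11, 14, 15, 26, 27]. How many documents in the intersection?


Boolean AND: find intersection of posting lists
term1 docs: [3, 18, 24, 25, 26, 30]
term2 docs: [7, 11, 14, 15, 26, 27]
Intersection: [26]
|intersection| = 1

1


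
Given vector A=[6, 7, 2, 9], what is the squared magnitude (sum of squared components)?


|A|^2 = sum of squared components
A[0]^2 = 6^2 = 36
A[1]^2 = 7^2 = 49
A[2]^2 = 2^2 = 4
A[3]^2 = 9^2 = 81
Sum = 36 + 49 + 4 + 81 = 170

170


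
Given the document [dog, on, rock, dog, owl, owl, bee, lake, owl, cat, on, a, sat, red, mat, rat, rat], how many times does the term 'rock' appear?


Document has 17 words
Scanning for 'rock':
Found at positions: [2]
Count = 1

1


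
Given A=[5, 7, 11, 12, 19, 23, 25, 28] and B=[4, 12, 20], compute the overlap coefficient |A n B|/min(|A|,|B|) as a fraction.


A intersect B = [12]
|A intersect B| = 1
min(|A|, |B|) = min(8, 3) = 3
Overlap = 1 / 3 = 1/3

1/3


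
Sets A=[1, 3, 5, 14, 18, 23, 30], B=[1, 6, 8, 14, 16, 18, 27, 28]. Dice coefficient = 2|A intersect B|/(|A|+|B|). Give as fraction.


A intersect B = [1, 14, 18]
|A intersect B| = 3
|A| = 7, |B| = 8
Dice = 2*3 / (7+8)
= 6 / 15 = 2/5

2/5


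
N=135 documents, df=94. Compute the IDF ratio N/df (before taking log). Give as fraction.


IDF ratio = N / df
= 135 / 94
= 135/94

135/94


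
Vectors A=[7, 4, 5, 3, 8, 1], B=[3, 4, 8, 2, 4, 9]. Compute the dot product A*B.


Dot product = sum of element-wise products
A[0]*B[0] = 7*3 = 21
A[1]*B[1] = 4*4 = 16
A[2]*B[2] = 5*8 = 40
A[3]*B[3] = 3*2 = 6
A[4]*B[4] = 8*4 = 32
A[5]*B[5] = 1*9 = 9
Sum = 21 + 16 + 40 + 6 + 32 + 9 = 124

124


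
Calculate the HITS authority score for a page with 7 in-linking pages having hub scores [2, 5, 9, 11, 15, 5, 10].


Authority = sum of hub scores of in-linkers
In-link 1: hub score = 2
In-link 2: hub score = 5
In-link 3: hub score = 9
In-link 4: hub score = 11
In-link 5: hub score = 15
In-link 6: hub score = 5
In-link 7: hub score = 10
Authority = 2 + 5 + 9 + 11 + 15 + 5 + 10 = 57

57


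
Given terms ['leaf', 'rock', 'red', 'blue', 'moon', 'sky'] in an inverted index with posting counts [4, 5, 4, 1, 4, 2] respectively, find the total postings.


Summing posting list sizes:
'leaf': 4 postings
'rock': 5 postings
'red': 4 postings
'blue': 1 postings
'moon': 4 postings
'sky': 2 postings
Total = 4 + 5 + 4 + 1 + 4 + 2 = 20

20


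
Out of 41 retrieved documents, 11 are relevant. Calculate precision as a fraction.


Precision = relevant_retrieved / total_retrieved
= 11 / 41
= 11 / (11 + 30)
= 11/41

11/41


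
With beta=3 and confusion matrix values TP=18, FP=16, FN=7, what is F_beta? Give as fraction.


P = TP/(TP+FP) = 18/34 = 9/17
R = TP/(TP+FN) = 18/25 = 18/25
beta^2 = 3^2 = 9
(1 + beta^2) = 10
Numerator = (1+beta^2)*P*R = 324/85
Denominator = beta^2*P + R = 81/17 + 18/25 = 2331/425
F_beta = 180/259

180/259


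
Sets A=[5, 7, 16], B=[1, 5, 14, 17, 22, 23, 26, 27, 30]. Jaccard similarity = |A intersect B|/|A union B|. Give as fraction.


A intersect B = [5]
|A intersect B| = 1
A union B = [1, 5, 7, 14, 16, 17, 22, 23, 26, 27, 30]
|A union B| = 11
Jaccard = 1/11 = 1/11

1/11


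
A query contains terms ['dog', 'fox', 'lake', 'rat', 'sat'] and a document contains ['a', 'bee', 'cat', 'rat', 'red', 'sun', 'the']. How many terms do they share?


Query terms: ['dog', 'fox', 'lake', 'rat', 'sat']
Document terms: ['a', 'bee', 'cat', 'rat', 'red', 'sun', 'the']
Common terms: ['rat']
Overlap count = 1

1


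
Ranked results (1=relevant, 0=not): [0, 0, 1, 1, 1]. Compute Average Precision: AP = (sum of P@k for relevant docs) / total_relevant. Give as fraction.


Computing P@k for each relevant position:
Position 1: not relevant
Position 2: not relevant
Position 3: relevant, P@3 = 1/3 = 1/3
Position 4: relevant, P@4 = 2/4 = 1/2
Position 5: relevant, P@5 = 3/5 = 3/5
Sum of P@k = 1/3 + 1/2 + 3/5 = 43/30
AP = 43/30 / 3 = 43/90

43/90


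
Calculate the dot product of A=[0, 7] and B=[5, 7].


Dot product = sum of element-wise products
A[0]*B[0] = 0*5 = 0
A[1]*B[1] = 7*7 = 49
Sum = 0 + 49 = 49

49


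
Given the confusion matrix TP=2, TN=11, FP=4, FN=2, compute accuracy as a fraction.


Accuracy = (TP + TN) / (TP + TN + FP + FN)
TP + TN = 2 + 11 = 13
Total = 2 + 11 + 4 + 2 = 19
Accuracy = 13 / 19 = 13/19

13/19


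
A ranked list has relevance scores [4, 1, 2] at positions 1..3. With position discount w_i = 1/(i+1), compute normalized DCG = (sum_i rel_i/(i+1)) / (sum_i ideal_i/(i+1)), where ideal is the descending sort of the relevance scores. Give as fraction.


Position discount weights w_i = 1/(i+1) for i=1..3:
Weights = [1/2, 1/3, 1/4]
Actual relevance: [4, 1, 2]
DCG = 4/2 + 1/3 + 2/4 = 17/6
Ideal relevance (sorted desc): [4, 2, 1]
Ideal DCG = 4/2 + 2/3 + 1/4 = 35/12
nDCG = DCG / ideal_DCG = 17/6 / 35/12 = 34/35

34/35


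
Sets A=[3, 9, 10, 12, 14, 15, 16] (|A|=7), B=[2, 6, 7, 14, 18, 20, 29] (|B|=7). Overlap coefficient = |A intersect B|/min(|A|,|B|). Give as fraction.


A intersect B = [14]
|A intersect B| = 1
min(|A|, |B|) = min(7, 7) = 7
Overlap = 1 / 7 = 1/7

1/7


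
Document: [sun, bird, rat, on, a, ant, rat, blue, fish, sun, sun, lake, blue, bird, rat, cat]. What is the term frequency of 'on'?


Document has 16 words
Scanning for 'on':
Found at positions: [3]
Count = 1

1


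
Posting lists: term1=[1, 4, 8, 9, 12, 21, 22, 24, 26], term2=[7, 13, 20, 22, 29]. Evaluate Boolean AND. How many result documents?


Boolean AND: find intersection of posting lists
term1 docs: [1, 4, 8, 9, 12, 21, 22, 24, 26]
term2 docs: [7, 13, 20, 22, 29]
Intersection: [22]
|intersection| = 1

1


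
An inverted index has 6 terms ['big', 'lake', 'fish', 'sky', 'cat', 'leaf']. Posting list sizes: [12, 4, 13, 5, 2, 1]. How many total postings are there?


Summing posting list sizes:
'big': 12 postings
'lake': 4 postings
'fish': 13 postings
'sky': 5 postings
'cat': 2 postings
'leaf': 1 postings
Total = 12 + 4 + 13 + 5 + 2 + 1 = 37

37


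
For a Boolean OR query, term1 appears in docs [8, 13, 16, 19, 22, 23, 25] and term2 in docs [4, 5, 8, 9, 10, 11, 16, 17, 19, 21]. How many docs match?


Boolean OR: find union of posting lists
term1 docs: [8, 13, 16, 19, 22, 23, 25]
term2 docs: [4, 5, 8, 9, 10, 11, 16, 17, 19, 21]
Union: [4, 5, 8, 9, 10, 11, 13, 16, 17, 19, 21, 22, 23, 25]
|union| = 14

14


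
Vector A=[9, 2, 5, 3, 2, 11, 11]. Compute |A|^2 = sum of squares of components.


|A|^2 = sum of squared components
A[0]^2 = 9^2 = 81
A[1]^2 = 2^2 = 4
A[2]^2 = 5^2 = 25
A[3]^2 = 3^2 = 9
A[4]^2 = 2^2 = 4
A[5]^2 = 11^2 = 121
A[6]^2 = 11^2 = 121
Sum = 81 + 4 + 25 + 9 + 4 + 121 + 121 = 365

365


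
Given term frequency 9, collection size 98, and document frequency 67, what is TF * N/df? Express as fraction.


TF * (N/df)
= 9 * (98/67)
= 9 * 98/67
= 882/67

882/67


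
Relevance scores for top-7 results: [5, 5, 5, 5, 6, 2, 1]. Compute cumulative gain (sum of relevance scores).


Cumulative Gain = sum of relevance scores
Position 1: rel=5, running sum=5
Position 2: rel=5, running sum=10
Position 3: rel=5, running sum=15
Position 4: rel=5, running sum=20
Position 5: rel=6, running sum=26
Position 6: rel=2, running sum=28
Position 7: rel=1, running sum=29
CG = 29

29


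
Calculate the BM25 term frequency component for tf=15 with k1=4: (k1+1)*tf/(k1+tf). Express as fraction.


BM25 TF component = (k1+1)*tf / (k1+tf)
k1 = 4, tf = 15
Numerator = (4+1)*15 = 75
Denominator = 4 + 15 = 19
= 75/19 = 75/19

75/19


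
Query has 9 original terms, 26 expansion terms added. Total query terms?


Original terms: 9
Expansion terms: 26
Total = 9 + 26 = 35

35


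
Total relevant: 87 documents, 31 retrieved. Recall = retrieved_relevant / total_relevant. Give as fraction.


Recall = retrieved_relevant / total_relevant
= 31 / 87
= 31 / (31 + 56)
= 31/87

31/87


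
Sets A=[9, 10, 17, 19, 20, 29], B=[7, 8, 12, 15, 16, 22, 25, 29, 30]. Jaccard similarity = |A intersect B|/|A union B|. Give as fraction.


A intersect B = [29]
|A intersect B| = 1
A union B = [7, 8, 9, 10, 12, 15, 16, 17, 19, 20, 22, 25, 29, 30]
|A union B| = 14
Jaccard = 1/14 = 1/14

1/14


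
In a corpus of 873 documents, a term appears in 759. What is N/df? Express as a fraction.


IDF ratio = N / df
= 873 / 759
= 291/253

291/253


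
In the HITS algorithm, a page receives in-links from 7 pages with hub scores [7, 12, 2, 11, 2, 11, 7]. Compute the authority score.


Authority = sum of hub scores of in-linkers
In-link 1: hub score = 7
In-link 2: hub score = 12
In-link 3: hub score = 2
In-link 4: hub score = 11
In-link 5: hub score = 2
In-link 6: hub score = 11
In-link 7: hub score = 7
Authority = 7 + 12 + 2 + 11 + 2 + 11 + 7 = 52

52


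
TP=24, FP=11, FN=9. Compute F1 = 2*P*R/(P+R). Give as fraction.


F1 = 2 * P * R / (P + R)
P = TP/(TP+FP) = 24/35 = 24/35
R = TP/(TP+FN) = 24/33 = 8/11
2 * P * R = 2 * 24/35 * 8/11 = 384/385
P + R = 24/35 + 8/11 = 544/385
F1 = 384/385 / 544/385 = 12/17

12/17


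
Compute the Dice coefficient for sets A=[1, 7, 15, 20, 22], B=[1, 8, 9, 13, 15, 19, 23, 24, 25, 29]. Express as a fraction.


A intersect B = [1, 15]
|A intersect B| = 2
|A| = 5, |B| = 10
Dice = 2*2 / (5+10)
= 4 / 15 = 4/15

4/15


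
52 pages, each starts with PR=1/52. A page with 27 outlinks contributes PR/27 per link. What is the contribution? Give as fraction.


Initial PR = 1/52 = 1/52
Outlinks = 27
Contribution per link = PR / outlinks
= 1/52 / 27
= 1/1404

1/1404


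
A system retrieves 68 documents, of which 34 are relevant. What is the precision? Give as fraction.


Precision = relevant_retrieved / total_retrieved
= 34 / 68
= 34 / (34 + 34)
= 1/2

1/2


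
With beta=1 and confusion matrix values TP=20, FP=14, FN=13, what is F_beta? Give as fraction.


P = TP/(TP+FP) = 20/34 = 10/17
R = TP/(TP+FN) = 20/33 = 20/33
beta^2 = 1^2 = 1
(1 + beta^2) = 2
Numerator = (1+beta^2)*P*R = 400/561
Denominator = beta^2*P + R = 10/17 + 20/33 = 670/561
F_beta = 40/67

40/67


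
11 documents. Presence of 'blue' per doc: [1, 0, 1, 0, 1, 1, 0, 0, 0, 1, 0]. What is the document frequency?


Checking each document for 'blue':
Doc 1: present
Doc 2: absent
Doc 3: present
Doc 4: absent
Doc 5: present
Doc 6: present
Doc 7: absent
Doc 8: absent
Doc 9: absent
Doc 10: present
Doc 11: absent
df = sum of presences = 1 + 0 + 1 + 0 + 1 + 1 + 0 + 0 + 0 + 1 + 0 = 5

5


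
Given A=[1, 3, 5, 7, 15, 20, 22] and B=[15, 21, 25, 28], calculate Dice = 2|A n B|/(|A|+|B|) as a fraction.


A intersect B = [15]
|A intersect B| = 1
|A| = 7, |B| = 4
Dice = 2*1 / (7+4)
= 2 / 11 = 2/11

2/11


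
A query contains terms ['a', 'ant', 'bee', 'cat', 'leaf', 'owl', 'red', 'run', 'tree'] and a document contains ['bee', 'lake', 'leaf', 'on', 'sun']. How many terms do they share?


Query terms: ['a', 'ant', 'bee', 'cat', 'leaf', 'owl', 'red', 'run', 'tree']
Document terms: ['bee', 'lake', 'leaf', 'on', 'sun']
Common terms: ['bee', 'leaf']
Overlap count = 2

2


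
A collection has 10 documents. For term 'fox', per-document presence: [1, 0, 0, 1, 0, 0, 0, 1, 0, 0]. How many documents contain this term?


Checking each document for 'fox':
Doc 1: present
Doc 2: absent
Doc 3: absent
Doc 4: present
Doc 5: absent
Doc 6: absent
Doc 7: absent
Doc 8: present
Doc 9: absent
Doc 10: absent
df = sum of presences = 1 + 0 + 0 + 1 + 0 + 0 + 0 + 1 + 0 + 0 = 3

3


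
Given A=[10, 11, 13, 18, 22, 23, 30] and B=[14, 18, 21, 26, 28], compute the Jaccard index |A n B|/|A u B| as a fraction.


A intersect B = [18]
|A intersect B| = 1
A union B = [10, 11, 13, 14, 18, 21, 22, 23, 26, 28, 30]
|A union B| = 11
Jaccard = 1/11 = 1/11

1/11


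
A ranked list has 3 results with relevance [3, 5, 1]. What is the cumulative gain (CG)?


Cumulative Gain = sum of relevance scores
Position 1: rel=3, running sum=3
Position 2: rel=5, running sum=8
Position 3: rel=1, running sum=9
CG = 9

9


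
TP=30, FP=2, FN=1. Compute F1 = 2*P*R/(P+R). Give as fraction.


F1 = 2 * P * R / (P + R)
P = TP/(TP+FP) = 30/32 = 15/16
R = TP/(TP+FN) = 30/31 = 30/31
2 * P * R = 2 * 15/16 * 30/31 = 225/124
P + R = 15/16 + 30/31 = 945/496
F1 = 225/124 / 945/496 = 20/21

20/21


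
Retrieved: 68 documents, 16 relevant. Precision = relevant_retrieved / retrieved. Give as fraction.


Precision = relevant_retrieved / total_retrieved
= 16 / 68
= 16 / (16 + 52)
= 4/17

4/17


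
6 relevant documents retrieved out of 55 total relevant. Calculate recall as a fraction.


Recall = retrieved_relevant / total_relevant
= 6 / 55
= 6 / (6 + 49)
= 6/55

6/55


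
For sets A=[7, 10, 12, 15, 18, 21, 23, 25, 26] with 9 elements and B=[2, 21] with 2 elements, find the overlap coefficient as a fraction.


A intersect B = [21]
|A intersect B| = 1
min(|A|, |B|) = min(9, 2) = 2
Overlap = 1 / 2 = 1/2

1/2


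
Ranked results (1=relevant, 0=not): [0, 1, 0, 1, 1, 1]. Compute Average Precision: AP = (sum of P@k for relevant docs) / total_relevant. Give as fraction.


Computing P@k for each relevant position:
Position 1: not relevant
Position 2: relevant, P@2 = 1/2 = 1/2
Position 3: not relevant
Position 4: relevant, P@4 = 2/4 = 1/2
Position 5: relevant, P@5 = 3/5 = 3/5
Position 6: relevant, P@6 = 4/6 = 2/3
Sum of P@k = 1/2 + 1/2 + 3/5 + 2/3 = 34/15
AP = 34/15 / 4 = 17/30

17/30


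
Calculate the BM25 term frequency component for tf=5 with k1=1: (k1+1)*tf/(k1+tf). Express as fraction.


BM25 TF component = (k1+1)*tf / (k1+tf)
k1 = 1, tf = 5
Numerator = (1+1)*5 = 10
Denominator = 1 + 5 = 6
= 10/6 = 5/3

5/3


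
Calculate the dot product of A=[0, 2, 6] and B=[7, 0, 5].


Dot product = sum of element-wise products
A[0]*B[0] = 0*7 = 0
A[1]*B[1] = 2*0 = 0
A[2]*B[2] = 6*5 = 30
Sum = 0 + 0 + 30 = 30

30


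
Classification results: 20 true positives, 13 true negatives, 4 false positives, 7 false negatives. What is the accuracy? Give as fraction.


Accuracy = (TP + TN) / (TP + TN + FP + FN)
TP + TN = 20 + 13 = 33
Total = 20 + 13 + 4 + 7 = 44
Accuracy = 33 / 44 = 3/4

3/4


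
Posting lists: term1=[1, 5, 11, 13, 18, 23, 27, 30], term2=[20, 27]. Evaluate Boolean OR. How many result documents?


Boolean OR: find union of posting lists
term1 docs: [1, 5, 11, 13, 18, 23, 27, 30]
term2 docs: [20, 27]
Union: [1, 5, 11, 13, 18, 20, 23, 27, 30]
|union| = 9

9


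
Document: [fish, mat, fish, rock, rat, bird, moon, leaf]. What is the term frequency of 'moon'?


Document has 8 words
Scanning for 'moon':
Found at positions: [6]
Count = 1

1


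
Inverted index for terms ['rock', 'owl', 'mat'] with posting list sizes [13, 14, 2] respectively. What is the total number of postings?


Summing posting list sizes:
'rock': 13 postings
'owl': 14 postings
'mat': 2 postings
Total = 13 + 14 + 2 = 29

29


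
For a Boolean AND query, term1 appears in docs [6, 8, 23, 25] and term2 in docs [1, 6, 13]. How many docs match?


Boolean AND: find intersection of posting lists
term1 docs: [6, 8, 23, 25]
term2 docs: [1, 6, 13]
Intersection: [6]
|intersection| = 1

1


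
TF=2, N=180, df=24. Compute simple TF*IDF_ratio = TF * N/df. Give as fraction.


TF * (N/df)
= 2 * (180/24)
= 2 * 15/2
= 15

15


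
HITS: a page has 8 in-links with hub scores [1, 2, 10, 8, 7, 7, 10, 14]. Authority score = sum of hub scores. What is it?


Authority = sum of hub scores of in-linkers
In-link 1: hub score = 1
In-link 2: hub score = 2
In-link 3: hub score = 10
In-link 4: hub score = 8
In-link 5: hub score = 7
In-link 6: hub score = 7
In-link 7: hub score = 10
In-link 8: hub score = 14
Authority = 1 + 2 + 10 + 8 + 7 + 7 + 10 + 14 = 59

59


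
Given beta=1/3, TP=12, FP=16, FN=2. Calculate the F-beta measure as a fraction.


P = TP/(TP+FP) = 12/28 = 3/7
R = TP/(TP+FN) = 12/14 = 6/7
beta^2 = 1/3^2 = 1/9
(1 + beta^2) = 10/9
Numerator = (1+beta^2)*P*R = 20/49
Denominator = beta^2*P + R = 1/21 + 6/7 = 19/21
F_beta = 60/133

60/133


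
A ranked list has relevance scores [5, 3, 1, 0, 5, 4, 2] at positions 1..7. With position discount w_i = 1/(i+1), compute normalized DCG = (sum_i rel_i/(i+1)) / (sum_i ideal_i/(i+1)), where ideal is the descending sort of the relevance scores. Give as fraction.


Position discount weights w_i = 1/(i+1) for i=1..7:
Weights = [1/2, 1/3, 1/4, 1/5, 1/6, 1/7, 1/8]
Actual relevance: [5, 3, 1, 0, 5, 4, 2]
DCG = 5/2 + 3/3 + 1/4 + 0/5 + 5/6 + 4/7 + 2/8 = 227/42
Ideal relevance (sorted desc): [5, 5, 4, 3, 2, 1, 0]
Ideal DCG = 5/2 + 5/3 + 4/4 + 3/5 + 2/6 + 1/7 + 0/8 = 437/70
nDCG = DCG / ideal_DCG = 227/42 / 437/70 = 1135/1311

1135/1311


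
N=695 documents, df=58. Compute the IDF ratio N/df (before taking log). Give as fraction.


IDF ratio = N / df
= 695 / 58
= 695/58

695/58


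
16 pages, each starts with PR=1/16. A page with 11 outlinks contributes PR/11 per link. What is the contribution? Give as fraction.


Initial PR = 1/16 = 1/16
Outlinks = 11
Contribution per link = PR / outlinks
= 1/16 / 11
= 1/176

1/176


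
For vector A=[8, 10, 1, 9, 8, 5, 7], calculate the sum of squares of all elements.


|A|^2 = sum of squared components
A[0]^2 = 8^2 = 64
A[1]^2 = 10^2 = 100
A[2]^2 = 1^2 = 1
A[3]^2 = 9^2 = 81
A[4]^2 = 8^2 = 64
A[5]^2 = 5^2 = 25
A[6]^2 = 7^2 = 49
Sum = 64 + 100 + 1 + 81 + 64 + 25 + 49 = 384

384


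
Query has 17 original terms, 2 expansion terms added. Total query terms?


Original terms: 17
Expansion terms: 2
Total = 17 + 2 = 19

19


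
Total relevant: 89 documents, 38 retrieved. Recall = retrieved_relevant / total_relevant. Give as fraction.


Recall = retrieved_relevant / total_relevant
= 38 / 89
= 38 / (38 + 51)
= 38/89

38/89


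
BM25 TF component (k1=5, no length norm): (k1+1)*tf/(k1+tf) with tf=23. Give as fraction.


BM25 TF component = (k1+1)*tf / (k1+tf)
k1 = 5, tf = 23
Numerator = (5+1)*23 = 138
Denominator = 5 + 23 = 28
= 138/28 = 69/14

69/14


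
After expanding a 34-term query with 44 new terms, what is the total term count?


Original terms: 34
Expansion terms: 44
Total = 34 + 44 = 78

78


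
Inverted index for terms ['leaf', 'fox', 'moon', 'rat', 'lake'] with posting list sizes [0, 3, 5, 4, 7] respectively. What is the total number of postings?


Summing posting list sizes:
'leaf': 0 postings
'fox': 3 postings
'moon': 5 postings
'rat': 4 postings
'lake': 7 postings
Total = 0 + 3 + 5 + 4 + 7 = 19

19


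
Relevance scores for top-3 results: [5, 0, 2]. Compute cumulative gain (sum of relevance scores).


Cumulative Gain = sum of relevance scores
Position 1: rel=5, running sum=5
Position 2: rel=0, running sum=5
Position 3: rel=2, running sum=7
CG = 7

7


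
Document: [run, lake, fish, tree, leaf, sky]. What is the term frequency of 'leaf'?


Document has 6 words
Scanning for 'leaf':
Found at positions: [4]
Count = 1

1


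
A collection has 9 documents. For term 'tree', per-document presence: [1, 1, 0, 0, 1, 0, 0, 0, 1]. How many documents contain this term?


Checking each document for 'tree':
Doc 1: present
Doc 2: present
Doc 3: absent
Doc 4: absent
Doc 5: present
Doc 6: absent
Doc 7: absent
Doc 8: absent
Doc 9: present
df = sum of presences = 1 + 1 + 0 + 0 + 1 + 0 + 0 + 0 + 1 = 4

4


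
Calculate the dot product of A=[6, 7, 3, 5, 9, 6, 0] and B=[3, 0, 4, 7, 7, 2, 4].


Dot product = sum of element-wise products
A[0]*B[0] = 6*3 = 18
A[1]*B[1] = 7*0 = 0
A[2]*B[2] = 3*4 = 12
A[3]*B[3] = 5*7 = 35
A[4]*B[4] = 9*7 = 63
A[5]*B[5] = 6*2 = 12
A[6]*B[6] = 0*4 = 0
Sum = 18 + 0 + 12 + 35 + 63 + 12 + 0 = 140

140


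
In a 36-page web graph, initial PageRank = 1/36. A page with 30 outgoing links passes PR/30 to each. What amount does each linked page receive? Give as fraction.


Initial PR = 1/36 = 1/36
Outlinks = 30
Contribution per link = PR / outlinks
= 1/36 / 30
= 1/1080

1/1080


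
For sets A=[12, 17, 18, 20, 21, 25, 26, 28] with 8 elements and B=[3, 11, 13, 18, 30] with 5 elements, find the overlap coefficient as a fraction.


A intersect B = [18]
|A intersect B| = 1
min(|A|, |B|) = min(8, 5) = 5
Overlap = 1 / 5 = 1/5

1/5


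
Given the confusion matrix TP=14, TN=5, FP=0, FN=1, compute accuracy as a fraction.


Accuracy = (TP + TN) / (TP + TN + FP + FN)
TP + TN = 14 + 5 = 19
Total = 14 + 5 + 0 + 1 = 20
Accuracy = 19 / 20 = 19/20

19/20


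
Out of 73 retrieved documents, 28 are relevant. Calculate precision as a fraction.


Precision = relevant_retrieved / total_retrieved
= 28 / 73
= 28 / (28 + 45)
= 28/73

28/73


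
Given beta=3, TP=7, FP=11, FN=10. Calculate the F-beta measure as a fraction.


P = TP/(TP+FP) = 7/18 = 7/18
R = TP/(TP+FN) = 7/17 = 7/17
beta^2 = 3^2 = 9
(1 + beta^2) = 10
Numerator = (1+beta^2)*P*R = 245/153
Denominator = beta^2*P + R = 7/2 + 7/17 = 133/34
F_beta = 70/171

70/171


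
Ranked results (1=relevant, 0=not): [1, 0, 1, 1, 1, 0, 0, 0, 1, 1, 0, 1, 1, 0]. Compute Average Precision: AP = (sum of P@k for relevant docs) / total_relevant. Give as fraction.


Computing P@k for each relevant position:
Position 1: relevant, P@1 = 1/1 = 1
Position 2: not relevant
Position 3: relevant, P@3 = 2/3 = 2/3
Position 4: relevant, P@4 = 3/4 = 3/4
Position 5: relevant, P@5 = 4/5 = 4/5
Position 6: not relevant
Position 7: not relevant
Position 8: not relevant
Position 9: relevant, P@9 = 5/9 = 5/9
Position 10: relevant, P@10 = 6/10 = 3/5
Position 11: not relevant
Position 12: relevant, P@12 = 7/12 = 7/12
Position 13: relevant, P@13 = 8/13 = 8/13
Position 14: not relevant
Sum of P@k = 1 + 2/3 + 3/4 + 4/5 + 5/9 + 3/5 + 7/12 + 8/13 = 3259/585
AP = 3259/585 / 8 = 3259/4680

3259/4680


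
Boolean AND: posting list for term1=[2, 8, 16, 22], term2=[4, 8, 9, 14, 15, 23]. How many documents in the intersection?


Boolean AND: find intersection of posting lists
term1 docs: [2, 8, 16, 22]
term2 docs: [4, 8, 9, 14, 15, 23]
Intersection: [8]
|intersection| = 1

1


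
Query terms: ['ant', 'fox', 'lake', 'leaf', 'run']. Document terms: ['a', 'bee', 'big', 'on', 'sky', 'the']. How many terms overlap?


Query terms: ['ant', 'fox', 'lake', 'leaf', 'run']
Document terms: ['a', 'bee', 'big', 'on', 'sky', 'the']
Common terms: []
Overlap count = 0

0


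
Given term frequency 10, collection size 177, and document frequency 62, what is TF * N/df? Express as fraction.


TF * (N/df)
= 10 * (177/62)
= 10 * 177/62
= 885/31

885/31


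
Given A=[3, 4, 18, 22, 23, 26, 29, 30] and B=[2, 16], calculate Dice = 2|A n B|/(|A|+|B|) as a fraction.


A intersect B = []
|A intersect B| = 0
|A| = 8, |B| = 2
Dice = 2*0 / (8+2)
= 0 / 10 = 0

0


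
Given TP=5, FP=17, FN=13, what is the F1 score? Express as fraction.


F1 = 2 * P * R / (P + R)
P = TP/(TP+FP) = 5/22 = 5/22
R = TP/(TP+FN) = 5/18 = 5/18
2 * P * R = 2 * 5/22 * 5/18 = 25/198
P + R = 5/22 + 5/18 = 50/99
F1 = 25/198 / 50/99 = 1/4

1/4


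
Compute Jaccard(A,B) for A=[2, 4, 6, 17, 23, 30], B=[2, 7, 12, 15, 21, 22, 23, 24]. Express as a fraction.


A intersect B = [2, 23]
|A intersect B| = 2
A union B = [2, 4, 6, 7, 12, 15, 17, 21, 22, 23, 24, 30]
|A union B| = 12
Jaccard = 2/12 = 1/6

1/6


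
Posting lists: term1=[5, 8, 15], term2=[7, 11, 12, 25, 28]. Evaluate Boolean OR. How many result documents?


Boolean OR: find union of posting lists
term1 docs: [5, 8, 15]
term2 docs: [7, 11, 12, 25, 28]
Union: [5, 7, 8, 11, 12, 15, 25, 28]
|union| = 8

8


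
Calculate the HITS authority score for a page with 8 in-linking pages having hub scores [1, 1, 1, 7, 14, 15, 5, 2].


Authority = sum of hub scores of in-linkers
In-link 1: hub score = 1
In-link 2: hub score = 1
In-link 3: hub score = 1
In-link 4: hub score = 7
In-link 5: hub score = 14
In-link 6: hub score = 15
In-link 7: hub score = 5
In-link 8: hub score = 2
Authority = 1 + 1 + 1 + 7 + 14 + 15 + 5 + 2 = 46

46


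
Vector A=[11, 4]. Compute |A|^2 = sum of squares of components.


|A|^2 = sum of squared components
A[0]^2 = 11^2 = 121
A[1]^2 = 4^2 = 16
Sum = 121 + 16 = 137

137


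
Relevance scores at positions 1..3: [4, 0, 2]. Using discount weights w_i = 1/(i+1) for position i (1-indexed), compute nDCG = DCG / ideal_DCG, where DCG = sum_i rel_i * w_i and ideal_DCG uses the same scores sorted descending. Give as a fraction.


Position discount weights w_i = 1/(i+1) for i=1..3:
Weights = [1/2, 1/3, 1/4]
Actual relevance: [4, 0, 2]
DCG = 4/2 + 0/3 + 2/4 = 5/2
Ideal relevance (sorted desc): [4, 2, 0]
Ideal DCG = 4/2 + 2/3 + 0/4 = 8/3
nDCG = DCG / ideal_DCG = 5/2 / 8/3 = 15/16

15/16


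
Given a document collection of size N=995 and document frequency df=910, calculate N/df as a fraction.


IDF ratio = N / df
= 995 / 910
= 199/182

199/182


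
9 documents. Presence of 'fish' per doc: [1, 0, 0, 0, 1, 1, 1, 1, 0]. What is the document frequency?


Checking each document for 'fish':
Doc 1: present
Doc 2: absent
Doc 3: absent
Doc 4: absent
Doc 5: present
Doc 6: present
Doc 7: present
Doc 8: present
Doc 9: absent
df = sum of presences = 1 + 0 + 0 + 0 + 1 + 1 + 1 + 1 + 0 = 5

5


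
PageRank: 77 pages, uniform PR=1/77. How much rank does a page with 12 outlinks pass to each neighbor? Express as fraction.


Initial PR = 1/77 = 1/77
Outlinks = 12
Contribution per link = PR / outlinks
= 1/77 / 12
= 1/924

1/924


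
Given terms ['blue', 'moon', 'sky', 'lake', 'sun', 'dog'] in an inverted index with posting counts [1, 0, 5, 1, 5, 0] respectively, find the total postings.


Summing posting list sizes:
'blue': 1 postings
'moon': 0 postings
'sky': 5 postings
'lake': 1 postings
'sun': 5 postings
'dog': 0 postings
Total = 1 + 0 + 5 + 1 + 5 + 0 = 12

12


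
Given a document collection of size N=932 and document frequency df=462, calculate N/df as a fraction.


IDF ratio = N / df
= 932 / 462
= 466/231

466/231


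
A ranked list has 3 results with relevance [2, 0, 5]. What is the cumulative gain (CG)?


Cumulative Gain = sum of relevance scores
Position 1: rel=2, running sum=2
Position 2: rel=0, running sum=2
Position 3: rel=5, running sum=7
CG = 7

7


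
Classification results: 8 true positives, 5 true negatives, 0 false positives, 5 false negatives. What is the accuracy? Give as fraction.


Accuracy = (TP + TN) / (TP + TN + FP + FN)
TP + TN = 8 + 5 = 13
Total = 8 + 5 + 0 + 5 = 18
Accuracy = 13 / 18 = 13/18

13/18


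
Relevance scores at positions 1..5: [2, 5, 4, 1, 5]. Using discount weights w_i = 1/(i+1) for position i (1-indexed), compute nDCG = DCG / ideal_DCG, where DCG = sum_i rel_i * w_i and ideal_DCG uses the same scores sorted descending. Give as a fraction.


Position discount weights w_i = 1/(i+1) for i=1..5:
Weights = [1/2, 1/3, 1/4, 1/5, 1/6]
Actual relevance: [2, 5, 4, 1, 5]
DCG = 2/2 + 5/3 + 4/4 + 1/5 + 5/6 = 47/10
Ideal relevance (sorted desc): [5, 5, 4, 2, 1]
Ideal DCG = 5/2 + 5/3 + 4/4 + 2/5 + 1/6 = 86/15
nDCG = DCG / ideal_DCG = 47/10 / 86/15 = 141/172

141/172


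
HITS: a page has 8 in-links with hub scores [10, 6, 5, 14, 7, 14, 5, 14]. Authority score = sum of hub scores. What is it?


Authority = sum of hub scores of in-linkers
In-link 1: hub score = 10
In-link 2: hub score = 6
In-link 3: hub score = 5
In-link 4: hub score = 14
In-link 5: hub score = 7
In-link 6: hub score = 14
In-link 7: hub score = 5
In-link 8: hub score = 14
Authority = 10 + 6 + 5 + 14 + 7 + 14 + 5 + 14 = 75

75


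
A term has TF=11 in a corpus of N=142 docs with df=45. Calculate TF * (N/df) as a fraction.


TF * (N/df)
= 11 * (142/45)
= 11 * 142/45
= 1562/45

1562/45


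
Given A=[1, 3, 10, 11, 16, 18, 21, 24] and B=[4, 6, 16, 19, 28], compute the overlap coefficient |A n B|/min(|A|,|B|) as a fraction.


A intersect B = [16]
|A intersect B| = 1
min(|A|, |B|) = min(8, 5) = 5
Overlap = 1 / 5 = 1/5

1/5


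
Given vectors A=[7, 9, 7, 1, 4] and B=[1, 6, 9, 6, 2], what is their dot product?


Dot product = sum of element-wise products
A[0]*B[0] = 7*1 = 7
A[1]*B[1] = 9*6 = 54
A[2]*B[2] = 7*9 = 63
A[3]*B[3] = 1*6 = 6
A[4]*B[4] = 4*2 = 8
Sum = 7 + 54 + 63 + 6 + 8 = 138

138


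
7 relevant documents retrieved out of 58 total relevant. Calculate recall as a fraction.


Recall = retrieved_relevant / total_relevant
= 7 / 58
= 7 / (7 + 51)
= 7/58

7/58


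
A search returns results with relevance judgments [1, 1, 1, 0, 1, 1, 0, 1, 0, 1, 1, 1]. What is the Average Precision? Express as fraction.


Computing P@k for each relevant position:
Position 1: relevant, P@1 = 1/1 = 1
Position 2: relevant, P@2 = 2/2 = 1
Position 3: relevant, P@3 = 3/3 = 1
Position 4: not relevant
Position 5: relevant, P@5 = 4/5 = 4/5
Position 6: relevant, P@6 = 5/6 = 5/6
Position 7: not relevant
Position 8: relevant, P@8 = 6/8 = 3/4
Position 9: not relevant
Position 10: relevant, P@10 = 7/10 = 7/10
Position 11: relevant, P@11 = 8/11 = 8/11
Position 12: relevant, P@12 = 9/12 = 3/4
Sum of P@k = 1 + 1 + 1 + 4/5 + 5/6 + 3/4 + 7/10 + 8/11 + 3/4 = 499/66
AP = 499/66 / 9 = 499/594

499/594


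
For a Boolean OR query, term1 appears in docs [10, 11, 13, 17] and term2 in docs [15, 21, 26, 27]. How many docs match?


Boolean OR: find union of posting lists
term1 docs: [10, 11, 13, 17]
term2 docs: [15, 21, 26, 27]
Union: [10, 11, 13, 15, 17, 21, 26, 27]
|union| = 8

8


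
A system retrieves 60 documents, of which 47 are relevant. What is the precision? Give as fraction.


Precision = relevant_retrieved / total_retrieved
= 47 / 60
= 47 / (47 + 13)
= 47/60

47/60


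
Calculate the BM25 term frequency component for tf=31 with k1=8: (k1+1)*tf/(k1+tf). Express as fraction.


BM25 TF component = (k1+1)*tf / (k1+tf)
k1 = 8, tf = 31
Numerator = (8+1)*31 = 279
Denominator = 8 + 31 = 39
= 279/39 = 93/13

93/13


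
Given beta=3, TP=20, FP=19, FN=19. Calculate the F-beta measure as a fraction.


P = TP/(TP+FP) = 20/39 = 20/39
R = TP/(TP+FN) = 20/39 = 20/39
beta^2 = 3^2 = 9
(1 + beta^2) = 10
Numerator = (1+beta^2)*P*R = 4000/1521
Denominator = beta^2*P + R = 60/13 + 20/39 = 200/39
F_beta = 20/39

20/39


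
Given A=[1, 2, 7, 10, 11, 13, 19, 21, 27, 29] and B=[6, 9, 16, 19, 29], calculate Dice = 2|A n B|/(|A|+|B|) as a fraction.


A intersect B = [19, 29]
|A intersect B| = 2
|A| = 10, |B| = 5
Dice = 2*2 / (10+5)
= 4 / 15 = 4/15

4/15


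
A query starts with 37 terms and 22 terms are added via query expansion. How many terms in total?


Original terms: 37
Expansion terms: 22
Total = 37 + 22 = 59

59


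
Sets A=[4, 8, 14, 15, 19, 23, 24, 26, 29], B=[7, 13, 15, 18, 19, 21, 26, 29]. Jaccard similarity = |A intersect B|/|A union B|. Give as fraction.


A intersect B = [15, 19, 26, 29]
|A intersect B| = 4
A union B = [4, 7, 8, 13, 14, 15, 18, 19, 21, 23, 24, 26, 29]
|A union B| = 13
Jaccard = 4/13 = 4/13

4/13


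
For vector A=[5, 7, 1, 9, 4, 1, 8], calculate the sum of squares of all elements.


|A|^2 = sum of squared components
A[0]^2 = 5^2 = 25
A[1]^2 = 7^2 = 49
A[2]^2 = 1^2 = 1
A[3]^2 = 9^2 = 81
A[4]^2 = 4^2 = 16
A[5]^2 = 1^2 = 1
A[6]^2 = 8^2 = 64
Sum = 25 + 49 + 1 + 81 + 16 + 1 + 64 = 237

237


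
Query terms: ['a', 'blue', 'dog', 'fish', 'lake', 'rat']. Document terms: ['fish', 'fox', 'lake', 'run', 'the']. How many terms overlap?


Query terms: ['a', 'blue', 'dog', 'fish', 'lake', 'rat']
Document terms: ['fish', 'fox', 'lake', 'run', 'the']
Common terms: ['fish', 'lake']
Overlap count = 2

2


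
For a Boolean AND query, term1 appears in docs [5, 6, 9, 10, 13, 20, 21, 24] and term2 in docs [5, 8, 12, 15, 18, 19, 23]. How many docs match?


Boolean AND: find intersection of posting lists
term1 docs: [5, 6, 9, 10, 13, 20, 21, 24]
term2 docs: [5, 8, 12, 15, 18, 19, 23]
Intersection: [5]
|intersection| = 1

1


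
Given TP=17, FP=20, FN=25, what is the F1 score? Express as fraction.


F1 = 2 * P * R / (P + R)
P = TP/(TP+FP) = 17/37 = 17/37
R = TP/(TP+FN) = 17/42 = 17/42
2 * P * R = 2 * 17/37 * 17/42 = 289/777
P + R = 17/37 + 17/42 = 1343/1554
F1 = 289/777 / 1343/1554 = 34/79

34/79


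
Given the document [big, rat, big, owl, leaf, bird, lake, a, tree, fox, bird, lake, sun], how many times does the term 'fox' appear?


Document has 13 words
Scanning for 'fox':
Found at positions: [9]
Count = 1

1


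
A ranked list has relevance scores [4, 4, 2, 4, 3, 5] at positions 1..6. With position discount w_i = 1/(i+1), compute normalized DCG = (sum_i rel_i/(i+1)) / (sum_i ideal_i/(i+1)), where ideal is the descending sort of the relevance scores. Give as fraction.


Position discount weights w_i = 1/(i+1) for i=1..6:
Weights = [1/2, 1/3, 1/4, 1/5, 1/6, 1/7]
Actual relevance: [4, 4, 2, 4, 3, 5]
DCG = 4/2 + 4/3 + 2/4 + 4/5 + 3/6 + 5/7 = 614/105
Ideal relevance (sorted desc): [5, 4, 4, 4, 3, 2]
Ideal DCG = 5/2 + 4/3 + 4/4 + 4/5 + 3/6 + 2/7 = 674/105
nDCG = DCG / ideal_DCG = 614/105 / 674/105 = 307/337

307/337


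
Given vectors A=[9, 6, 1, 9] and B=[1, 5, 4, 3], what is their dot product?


Dot product = sum of element-wise products
A[0]*B[0] = 9*1 = 9
A[1]*B[1] = 6*5 = 30
A[2]*B[2] = 1*4 = 4
A[3]*B[3] = 9*3 = 27
Sum = 9 + 30 + 4 + 27 = 70

70
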